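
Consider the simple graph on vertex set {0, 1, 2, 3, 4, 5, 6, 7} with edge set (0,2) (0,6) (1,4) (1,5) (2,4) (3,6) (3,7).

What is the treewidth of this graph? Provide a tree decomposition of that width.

The largest bag has 2 vertices, giving width 1; this decomposition certifies tw(G) ≤ 1. Any graph with an edge has treewidth ≥ 1, and G has the edge 7–3. Therefore the treewidth is 1.

Treewidth 1.
Bags: B1 = {3, 7}  B2 = {3, 6}  B3 = {0, 6}  B4 = {0, 2}  B5 = {2, 4}  B6 = {1, 4}  B7 = {1, 5}
Tree: B1–B2, B2–B3, B3–B4, B4–B5, B5–B6, B6–B7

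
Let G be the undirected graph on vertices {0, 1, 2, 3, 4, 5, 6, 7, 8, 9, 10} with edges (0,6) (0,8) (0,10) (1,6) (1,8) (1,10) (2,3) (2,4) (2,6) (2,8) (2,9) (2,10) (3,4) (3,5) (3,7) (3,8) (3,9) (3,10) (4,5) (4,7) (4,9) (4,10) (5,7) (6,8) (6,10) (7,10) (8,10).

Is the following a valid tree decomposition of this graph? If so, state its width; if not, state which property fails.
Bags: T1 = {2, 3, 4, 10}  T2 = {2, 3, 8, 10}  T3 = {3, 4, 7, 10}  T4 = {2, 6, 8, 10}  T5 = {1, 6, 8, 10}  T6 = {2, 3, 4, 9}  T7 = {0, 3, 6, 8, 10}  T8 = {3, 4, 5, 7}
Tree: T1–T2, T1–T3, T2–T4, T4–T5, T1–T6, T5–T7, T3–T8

No — bags containing vertex 3 are not connected in the tree.

A tree decomposition must satisfy three properties: every vertex lies in some bag; for every edge, both endpoints lie together in some bag; and for every vertex, the bags containing it form a connected subtree. Here bags containing vertex 3 are not connected in the tree, so the decomposition is invalid.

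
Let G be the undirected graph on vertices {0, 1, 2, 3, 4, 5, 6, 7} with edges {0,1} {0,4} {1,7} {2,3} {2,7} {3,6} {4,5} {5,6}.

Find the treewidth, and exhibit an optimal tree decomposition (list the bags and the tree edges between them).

Treewidth 2.
One optimal decomposition is:
Bags: B1 = {2, 3, 7}  B2 = {3, 6, 7}  B3 = {5, 6, 7}  B4 = {4, 5, 7}  B5 = {0, 4, 7}  B6 = {0, 1, 7}
Tree: B1–B2, B2–B3, B3–B4, B4–B5, B5–B6

Each bag holds 3 vertices, so the decomposition has width 2, which upper-bounds the treewidth. The edges 7–2–3–6–5–4–0–1–7 form a cycle, so G is not a tree and its treewidth is at least 2. Hence tw(G) = 2 exactly.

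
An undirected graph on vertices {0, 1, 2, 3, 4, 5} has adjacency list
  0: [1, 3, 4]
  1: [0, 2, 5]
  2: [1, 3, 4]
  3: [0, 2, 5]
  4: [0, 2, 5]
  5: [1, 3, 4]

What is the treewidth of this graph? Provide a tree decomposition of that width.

Treewidth 3.
Bags: B1 = {0, 2, 3, 5}  B2 = {0, 2, 4, 5}  B3 = {0, 1, 2, 5}
Tree: B1–B2, B2–B3

Each bag holds 4 vertices, so the decomposition has width 3, which upper-bounds the treewidth. For the lower bound: the 4 vertex sets {0,3}, {2,4}, {5}, {1} are disjoint, each induces a connected subgraph, and every pair is joined by at least one edge of G. Contracting each set to a single vertex therefore yields K_{4} as a minor, and since treewidth is minor-monotone, tw(G) ≥ tw(K_{4}) = 3. Therefore the treewidth is 3.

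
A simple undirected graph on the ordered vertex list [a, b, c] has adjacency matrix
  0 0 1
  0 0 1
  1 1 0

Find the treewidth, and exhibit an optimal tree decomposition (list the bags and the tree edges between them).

Treewidth 1.
One optimal decomposition is:
Bags: B1 = {a, c}  B2 = {b, c}
Tree: B1–B2

Every bag has size at most 2, so the width is 2 − 1 = 1 and tw(G) ≤ 1. G has an edge, so its treewidth is at least 1. Combining the bounds, tw(G) = 1.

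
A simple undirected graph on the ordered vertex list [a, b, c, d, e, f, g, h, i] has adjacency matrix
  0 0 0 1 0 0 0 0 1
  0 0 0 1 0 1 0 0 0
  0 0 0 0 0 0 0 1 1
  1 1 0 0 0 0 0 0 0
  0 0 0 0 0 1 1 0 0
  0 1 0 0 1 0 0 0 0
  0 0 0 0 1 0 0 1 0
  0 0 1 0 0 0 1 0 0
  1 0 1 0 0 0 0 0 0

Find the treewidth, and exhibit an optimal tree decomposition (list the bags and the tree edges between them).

Every bag has size at most 3, so the width is 3 − 1 = 2 and tw(G) ≤ 2. For the lower bound, G contains the cycle h–g–e–f–b–d–a–i–c–h, so G is not a forest; only forests have treewidth ≤ 1, hence tw(G) ≥ 2. The upper and lower bounds meet at 2, so that is the treewidth.

Treewidth 2.
Bags: B1 = {e, g, h}  B2 = {e, f, h}  B3 = {b, f, h}  B4 = {b, d, h}  B5 = {a, d, h}  B6 = {a, h, i}  B7 = {c, h, i}
Tree: B1–B2, B2–B3, B3–B4, B4–B5, B5–B6, B6–B7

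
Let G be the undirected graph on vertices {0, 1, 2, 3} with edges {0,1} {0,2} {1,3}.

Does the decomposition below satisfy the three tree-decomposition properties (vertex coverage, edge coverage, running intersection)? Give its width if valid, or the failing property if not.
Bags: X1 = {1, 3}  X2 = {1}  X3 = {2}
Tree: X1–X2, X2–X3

No — vertex 0 appears in no bag.

A tree decomposition must satisfy three properties: every vertex lies in some bag; for every edge, both endpoints lie together in some bag; and for every vertex, the bags containing it form a connected subtree. Here vertex 0 appears in no bag, so the decomposition is invalid.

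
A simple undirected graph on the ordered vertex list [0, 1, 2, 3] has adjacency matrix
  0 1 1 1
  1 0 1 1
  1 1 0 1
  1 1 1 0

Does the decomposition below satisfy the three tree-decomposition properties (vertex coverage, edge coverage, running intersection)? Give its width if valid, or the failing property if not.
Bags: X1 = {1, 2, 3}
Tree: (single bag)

No — vertex 0 appears in no bag.

A tree decomposition must satisfy three properties: every vertex lies in some bag; for every edge, both endpoints lie together in some bag; and for every vertex, the bags containing it form a connected subtree. Here vertex 0 appears in no bag, so the decomposition is invalid.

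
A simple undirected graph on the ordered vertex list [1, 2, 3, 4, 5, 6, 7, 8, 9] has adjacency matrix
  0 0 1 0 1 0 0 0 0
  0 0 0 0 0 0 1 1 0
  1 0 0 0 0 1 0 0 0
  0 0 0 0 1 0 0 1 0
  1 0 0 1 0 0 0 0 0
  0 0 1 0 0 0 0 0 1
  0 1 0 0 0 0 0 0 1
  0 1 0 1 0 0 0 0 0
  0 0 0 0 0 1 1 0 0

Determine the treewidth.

A width-2 tree decomposition is:
Bags: B1 = {4, 5, 8}  B2 = {1, 5, 8}  B3 = {1, 3, 8}  B4 = {3, 6, 8}  B5 = {6, 8, 9}  B6 = {7, 8, 9}  B7 = {2, 7, 8}
Tree: B1–B2, B2–B3, B3–B4, B4–B5, B5–B6, B6–B7
Every bag has size at most 3, so the width is 3 − 1 = 2 and tw(G) ≤ 2. Since 8–4–5–1–3–6–9–7–2–8 is a cycle in G, G is not acyclic. Forests are exactly the graphs of treewidth ≤ 1, so tw(G) ≥ 2. Therefore the treewidth is 2.

2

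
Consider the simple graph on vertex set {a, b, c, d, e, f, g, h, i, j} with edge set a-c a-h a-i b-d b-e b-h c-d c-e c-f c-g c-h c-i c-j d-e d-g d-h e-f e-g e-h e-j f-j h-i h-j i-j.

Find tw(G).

3

A width-3 tree decomposition is:
Bags: B1 = {c, d, e, h}  B2 = {c, e, h, j}  B3 = {c, h, i, j}  B4 = {c, e, f, j}  B5 = {b, d, e, h}  B6 = {c, d, e, g}  B7 = {a, c, h, i}
Tree: B1–B2, B2–B3, B2–B4, B1–B5, B1–B6, B3–B7
The largest bag has 4 vertices, giving width 3; this decomposition certifies tw(G) ≤ 3. On the other hand G contains the 4-clique {c, d, e, g}. A clique must lie in a single bag of any decomposition, so no decomposition can have width below 3. Combining the bounds, tw(G) = 3.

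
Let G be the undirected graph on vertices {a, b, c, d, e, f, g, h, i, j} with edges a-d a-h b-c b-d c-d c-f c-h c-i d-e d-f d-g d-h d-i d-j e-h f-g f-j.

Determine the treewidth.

A width-2 tree decomposition is:
Bags: B1 = {c, d, f}  B2 = {c, d, h}  B3 = {c, d, i}  B4 = {a, d, h}  B5 = {d, f, j}  B6 = {b, c, d}  B7 = {d, f, g}  B8 = {d, e, h}
Tree: B1–B2, B1–B3, B2–B4, B1–B5, B2–B6, B1–B7, B2–B8
Each bag holds 3 vertices, so the decomposition has width 2, which upper-bounds the treewidth. Conversely, {d, f, g} is a clique of size 3, and the vertices of any clique must share a bag in every tree decomposition; so some bag has ≥ 3 vertices and tw(G) ≥ 2. Hence tw(G) = 2 exactly.

2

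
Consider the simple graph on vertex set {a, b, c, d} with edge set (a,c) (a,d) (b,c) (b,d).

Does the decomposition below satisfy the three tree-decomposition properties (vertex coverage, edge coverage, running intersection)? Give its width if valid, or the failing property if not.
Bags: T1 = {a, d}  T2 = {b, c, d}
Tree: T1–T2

No — edge (c,a) lies in no bag.

A tree decomposition must satisfy three properties: every vertex lies in some bag; for every edge, both endpoints lie together in some bag; and for every vertex, the bags containing it form a connected subtree. Here edge (c,a) lies in no bag, so the decomposition is invalid.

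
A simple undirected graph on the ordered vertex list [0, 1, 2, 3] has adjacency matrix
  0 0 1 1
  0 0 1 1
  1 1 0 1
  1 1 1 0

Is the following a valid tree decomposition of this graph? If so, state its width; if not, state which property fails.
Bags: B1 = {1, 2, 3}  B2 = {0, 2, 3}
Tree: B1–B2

Yes; width 2.

Every vertex of G appears in some bag (union = {0, 1, 2, 3}); every edge is covered by a bag; and for each vertex v the set of bags containing v is connected in the bag tree. The decomposition is therefore valid. The largest bag has 3 vertices, so the width is 2.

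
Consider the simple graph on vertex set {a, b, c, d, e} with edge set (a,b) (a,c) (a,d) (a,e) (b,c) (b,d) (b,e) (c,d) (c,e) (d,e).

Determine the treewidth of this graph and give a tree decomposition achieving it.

A single bag containing all 5 vertices is trivially a valid decomposition of width 4. On the other hand G contains the 5-clique {a, b, c, d, e}. A clique must lie in a single bag of any decomposition, so no decomposition can have width below 4. The upper and lower bounds meet at 4, so that is the treewidth.

Treewidth 4.
One optimal decomposition is:
Bags: B1 = {a, b, c, d, e}
Tree: (single bag)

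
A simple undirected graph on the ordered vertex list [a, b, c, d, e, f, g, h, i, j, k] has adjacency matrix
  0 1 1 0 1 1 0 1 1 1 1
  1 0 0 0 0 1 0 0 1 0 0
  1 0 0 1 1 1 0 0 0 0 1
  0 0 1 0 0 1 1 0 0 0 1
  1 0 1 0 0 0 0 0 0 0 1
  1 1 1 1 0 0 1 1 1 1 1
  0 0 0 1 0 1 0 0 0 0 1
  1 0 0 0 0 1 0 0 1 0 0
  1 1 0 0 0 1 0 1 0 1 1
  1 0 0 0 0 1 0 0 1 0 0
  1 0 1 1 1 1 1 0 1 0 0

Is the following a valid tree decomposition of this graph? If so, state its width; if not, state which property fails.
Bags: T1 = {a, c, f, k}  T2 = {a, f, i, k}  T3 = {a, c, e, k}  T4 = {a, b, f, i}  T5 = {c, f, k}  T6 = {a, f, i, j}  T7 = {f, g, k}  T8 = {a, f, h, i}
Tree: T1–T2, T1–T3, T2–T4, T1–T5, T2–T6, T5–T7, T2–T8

A tree decomposition must satisfy three properties: every vertex lies in some bag; for every edge, both endpoints lie together in some bag; and for every vertex, the bags containing it form a connected subtree. Here vertex d appears in no bag, so the decomposition is invalid.

No — vertex d appears in no bag.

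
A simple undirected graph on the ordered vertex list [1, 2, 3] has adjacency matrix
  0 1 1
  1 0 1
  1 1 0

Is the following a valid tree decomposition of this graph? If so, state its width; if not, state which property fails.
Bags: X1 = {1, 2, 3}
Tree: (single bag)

Yes; width 2.

Every vertex of G appears in some bag (union = {1, 2, 3}); every edge is covered by a bag; and for each vertex v the set of bags containing v is connected in the bag tree. The decomposition is therefore valid. The largest bag has 3 vertices, so the width is 2.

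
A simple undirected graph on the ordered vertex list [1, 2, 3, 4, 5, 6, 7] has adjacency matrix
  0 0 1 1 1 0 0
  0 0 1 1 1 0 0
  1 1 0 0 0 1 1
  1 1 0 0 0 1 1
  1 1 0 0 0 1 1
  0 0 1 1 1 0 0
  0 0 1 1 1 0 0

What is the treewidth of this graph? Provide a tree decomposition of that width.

Treewidth 3.
One optimal decomposition is:
Bags: B1 = {1, 3, 4, 5}  B2 = {3, 4, 5, 7}  B3 = {3, 4, 5, 6}  B4 = {2, 3, 4, 5}
Tree: B1–B2, B2–B3, B3–B4

Each bag holds 4 vertices, so the decomposition has width 3, which upper-bounds the treewidth. For the lower bound: the 4 vertex sets {1,5}, {4,7}, {3}, {6} are disjoint, each induces a connected subgraph, and every pair is joined by at least one edge of G. Contracting each set to a single vertex therefore yields K_{4} as a minor, and since treewidth is minor-monotone, tw(G) ≥ tw(K_{4}) = 3. The upper and lower bounds meet at 3, so that is the treewidth.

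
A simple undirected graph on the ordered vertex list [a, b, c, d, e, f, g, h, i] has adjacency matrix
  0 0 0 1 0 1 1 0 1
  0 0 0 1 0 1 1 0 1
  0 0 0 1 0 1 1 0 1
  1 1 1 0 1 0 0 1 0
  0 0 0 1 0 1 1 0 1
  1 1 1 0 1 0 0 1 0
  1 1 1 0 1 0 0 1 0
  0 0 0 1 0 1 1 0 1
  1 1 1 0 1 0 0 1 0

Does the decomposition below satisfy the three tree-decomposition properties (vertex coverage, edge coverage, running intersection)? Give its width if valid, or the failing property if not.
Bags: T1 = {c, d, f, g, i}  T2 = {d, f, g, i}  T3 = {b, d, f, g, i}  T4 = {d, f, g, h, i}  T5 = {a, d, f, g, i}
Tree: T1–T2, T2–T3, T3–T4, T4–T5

A tree decomposition must satisfy three properties: every vertex lies in some bag; for every edge, both endpoints lie together in some bag; and for every vertex, the bags containing it form a connected subtree. Here vertex e appears in no bag, so the decomposition is invalid.

No — vertex e appears in no bag.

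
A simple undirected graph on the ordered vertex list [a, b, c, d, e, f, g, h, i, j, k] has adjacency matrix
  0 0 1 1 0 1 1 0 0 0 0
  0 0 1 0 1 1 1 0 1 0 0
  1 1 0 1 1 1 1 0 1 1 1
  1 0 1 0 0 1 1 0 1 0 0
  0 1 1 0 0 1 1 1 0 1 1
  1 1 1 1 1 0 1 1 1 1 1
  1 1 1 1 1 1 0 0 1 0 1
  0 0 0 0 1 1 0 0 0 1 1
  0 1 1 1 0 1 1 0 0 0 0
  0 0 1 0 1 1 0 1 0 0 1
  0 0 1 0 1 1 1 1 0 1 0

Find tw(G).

A width-4 tree decomposition is:
Bags: B1 = {c, e, f, g, k}  B2 = {b, c, e, f, g}  B3 = {b, c, f, g, i}  B4 = {c, d, f, g, i}  B5 = {a, c, d, f, g}  B6 = {c, e, f, j, k}  B7 = {e, f, h, j, k}
Tree: B1–B2, B2–B3, B3–B4, B4–B5, B1–B6, B6–B7
The largest bag has 5 vertices, giving width 4; this decomposition certifies tw(G) ≤ 4. For the lower bound, the 5 vertices {e, f, h, j, k} are pairwise adjacent, and any tree decomposition puts a clique entirely inside one bag — forcing width ≥ 4. Combining the bounds, tw(G) = 4.

4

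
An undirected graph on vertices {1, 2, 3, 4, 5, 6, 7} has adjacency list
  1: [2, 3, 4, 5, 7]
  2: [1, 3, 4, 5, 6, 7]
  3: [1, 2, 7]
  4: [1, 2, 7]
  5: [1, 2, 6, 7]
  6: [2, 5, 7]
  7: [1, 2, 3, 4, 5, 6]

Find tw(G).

3

A width-3 tree decomposition is:
Bags: B1 = {1, 2, 3, 7}  B2 = {1, 2, 5, 7}  B3 = {1, 2, 4, 7}  B4 = {2, 5, 6, 7}
Tree: B1–B2, B2–B3, B2–B4
Each bag holds 4 vertices, so the decomposition has width 3, which upper-bounds the treewidth. For the lower bound, the 4 vertices {1, 2, 3, 7} are pairwise adjacent, and any tree decomposition puts a clique entirely inside one bag — forcing width ≥ 3. The upper and lower bounds meet at 3, so that is the treewidth.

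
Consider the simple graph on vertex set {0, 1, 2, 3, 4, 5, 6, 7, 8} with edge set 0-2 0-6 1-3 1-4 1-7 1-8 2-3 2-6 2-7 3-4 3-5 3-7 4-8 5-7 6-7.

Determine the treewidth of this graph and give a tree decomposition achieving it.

Treewidth 2.
One optimal decomposition is:
Bags: B1 = {1, 3, 4}  B2 = {1, 3, 7}  B3 = {3, 5, 7}  B4 = {2, 3, 7}  B5 = {1, 4, 8}  B6 = {2, 6, 7}  B7 = {0, 2, 6}
Tree: B1–B2, B2–B3, B2–B4, B1–B5, B4–B6, B6–B7

Each bag holds 3 vertices, so the decomposition has width 2, which upper-bounds the treewidth. Conversely, {0, 2, 6} is a clique of size 3, and the vertices of any clique must share a bag in every tree decomposition; so some bag has ≥ 3 vertices and tw(G) ≥ 2. The upper and lower bounds meet at 2, so that is the treewidth.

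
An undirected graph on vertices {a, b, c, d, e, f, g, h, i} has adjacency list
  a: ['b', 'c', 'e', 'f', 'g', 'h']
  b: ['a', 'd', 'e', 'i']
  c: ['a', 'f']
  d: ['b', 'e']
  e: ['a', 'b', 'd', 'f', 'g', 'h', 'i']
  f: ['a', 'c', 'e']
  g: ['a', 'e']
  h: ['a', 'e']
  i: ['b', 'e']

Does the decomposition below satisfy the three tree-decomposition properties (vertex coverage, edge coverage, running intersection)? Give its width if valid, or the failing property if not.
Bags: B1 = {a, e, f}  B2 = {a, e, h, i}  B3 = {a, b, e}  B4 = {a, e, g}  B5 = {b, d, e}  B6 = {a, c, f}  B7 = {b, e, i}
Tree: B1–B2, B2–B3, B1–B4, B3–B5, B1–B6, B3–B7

No — bags containing vertex i are not connected in the tree.

A tree decomposition must satisfy three properties: every vertex lies in some bag; for every edge, both endpoints lie together in some bag; and for every vertex, the bags containing it form a connected subtree. Here bags containing vertex i are not connected in the tree, so the decomposition is invalid.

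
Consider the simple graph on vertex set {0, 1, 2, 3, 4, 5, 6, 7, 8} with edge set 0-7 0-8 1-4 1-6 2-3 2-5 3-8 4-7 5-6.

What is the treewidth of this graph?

2

A width-2 tree decomposition is:
Bags: B1 = {1, 4, 7}  B2 = {1, 6, 7}  B3 = {5, 6, 7}  B4 = {2, 5, 7}  B5 = {2, 3, 7}  B6 = {3, 7, 8}  B7 = {0, 7, 8}
Tree: B1–B2, B2–B3, B3–B4, B4–B5, B5–B6, B6–B7
The largest bag has 3 vertices, giving width 2; this decomposition certifies tw(G) ≤ 2. Since 7–4–1–6–5–2–3–8–0–7 is a cycle in G, G is not acyclic. Forests are exactly the graphs of treewidth ≤ 1, so tw(G) ≥ 2. Therefore the treewidth is 2.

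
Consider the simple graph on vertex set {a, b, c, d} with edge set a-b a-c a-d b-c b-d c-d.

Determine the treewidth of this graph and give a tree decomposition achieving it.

Treewidth 3.
One optimal decomposition is:
Bags: B1 = {a, b, c, d}
Tree: (single bag)

With just one bag of size 4, the width is 4 − 1 = 3, so tw(G) ≤ 3. Conversely, {a, b, c, d} is a clique of size 4, and the vertices of any clique must share a bag in every tree decomposition; so some bag has ≥ 4 vertices and tw(G) ≥ 3. Hence tw(G) = 3 exactly.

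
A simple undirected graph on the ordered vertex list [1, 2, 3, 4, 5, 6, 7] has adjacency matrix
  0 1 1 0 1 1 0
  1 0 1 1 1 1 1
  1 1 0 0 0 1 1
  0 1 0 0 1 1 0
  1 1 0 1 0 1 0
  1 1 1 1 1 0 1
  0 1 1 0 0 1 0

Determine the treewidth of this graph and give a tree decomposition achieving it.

Treewidth 3.
Bags: B1 = {1, 2, 5, 6}  B2 = {1, 2, 3, 6}  B3 = {2, 3, 6, 7}  B4 = {2, 4, 5, 6}
Tree: B1–B2, B2–B3, B1–B4

Every bag has size at most 4, so the width is 4 − 1 = 3 and tw(G) ≤ 3. Conversely, {1, 2, 3, 6} is a clique of size 4, and the vertices of any clique must share a bag in every tree decomposition; so some bag has ≥ 4 vertices and tw(G) ≥ 3. Hence tw(G) = 3 exactly.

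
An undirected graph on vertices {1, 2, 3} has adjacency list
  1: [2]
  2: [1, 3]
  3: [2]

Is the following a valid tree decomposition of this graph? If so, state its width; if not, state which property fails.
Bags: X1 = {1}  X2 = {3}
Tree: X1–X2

No — vertex 2 appears in no bag.

A tree decomposition must satisfy three properties: every vertex lies in some bag; for every edge, both endpoints lie together in some bag; and for every vertex, the bags containing it form a connected subtree. Here vertex 2 appears in no bag, so the decomposition is invalid.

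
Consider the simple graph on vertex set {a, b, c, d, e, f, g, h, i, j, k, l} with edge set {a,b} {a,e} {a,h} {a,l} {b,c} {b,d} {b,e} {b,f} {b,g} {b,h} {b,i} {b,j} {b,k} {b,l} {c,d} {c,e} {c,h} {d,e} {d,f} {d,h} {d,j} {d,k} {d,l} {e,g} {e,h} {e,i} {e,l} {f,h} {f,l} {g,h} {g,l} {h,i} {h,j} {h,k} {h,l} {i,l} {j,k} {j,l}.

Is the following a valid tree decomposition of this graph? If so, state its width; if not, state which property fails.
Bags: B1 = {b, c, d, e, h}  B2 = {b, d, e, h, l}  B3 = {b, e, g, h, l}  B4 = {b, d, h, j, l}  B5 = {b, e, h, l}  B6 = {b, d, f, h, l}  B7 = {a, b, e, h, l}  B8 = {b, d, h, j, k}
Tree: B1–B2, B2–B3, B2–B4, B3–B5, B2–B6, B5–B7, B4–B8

A tree decomposition must satisfy three properties: every vertex lies in some bag; for every edge, both endpoints lie together in some bag; and for every vertex, the bags containing it form a connected subtree. Here vertex i appears in no bag, so the decomposition is invalid.

No — vertex i appears in no bag.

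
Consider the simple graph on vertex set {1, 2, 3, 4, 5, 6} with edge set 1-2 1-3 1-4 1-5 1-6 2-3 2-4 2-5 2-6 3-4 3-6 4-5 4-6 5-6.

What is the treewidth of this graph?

A width-4 tree decomposition is:
Bags: B1 = {1, 2, 3, 4, 6}  B2 = {1, 2, 4, 5, 6}
Tree: B1–B2
Every bag has size at most 5, so the width is 5 − 1 = 4 and tw(G) ≤ 4. For the lower bound, the 5 vertices {1, 2, 3, 4, 6} are pairwise adjacent, and any tree decomposition puts a clique entirely inside one bag — forcing width ≥ 4. Therefore the treewidth is 4.

4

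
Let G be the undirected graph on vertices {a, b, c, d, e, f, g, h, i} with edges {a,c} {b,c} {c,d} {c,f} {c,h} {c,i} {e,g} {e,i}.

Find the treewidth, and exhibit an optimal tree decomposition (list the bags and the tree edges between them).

Treewidth 1.
One such decomposition:
Bags: B1 = {c, i}  B2 = {c, f}  B3 = {e, i}  B4 = {b, c}  B5 = {c, h}  B6 = {c, d}  B7 = {e, g}  B8 = {a, c}
Tree: B1–B2, B1–B3, B2–B4, B4–B5, B5–B6, B3–B7, B1–B8

The largest bag has 2 vertices, giving width 1; this decomposition certifies tw(G) ≤ 1. Any graph with an edge has treewidth ≥ 1, and G has the edge i–c. Therefore the treewidth is 1.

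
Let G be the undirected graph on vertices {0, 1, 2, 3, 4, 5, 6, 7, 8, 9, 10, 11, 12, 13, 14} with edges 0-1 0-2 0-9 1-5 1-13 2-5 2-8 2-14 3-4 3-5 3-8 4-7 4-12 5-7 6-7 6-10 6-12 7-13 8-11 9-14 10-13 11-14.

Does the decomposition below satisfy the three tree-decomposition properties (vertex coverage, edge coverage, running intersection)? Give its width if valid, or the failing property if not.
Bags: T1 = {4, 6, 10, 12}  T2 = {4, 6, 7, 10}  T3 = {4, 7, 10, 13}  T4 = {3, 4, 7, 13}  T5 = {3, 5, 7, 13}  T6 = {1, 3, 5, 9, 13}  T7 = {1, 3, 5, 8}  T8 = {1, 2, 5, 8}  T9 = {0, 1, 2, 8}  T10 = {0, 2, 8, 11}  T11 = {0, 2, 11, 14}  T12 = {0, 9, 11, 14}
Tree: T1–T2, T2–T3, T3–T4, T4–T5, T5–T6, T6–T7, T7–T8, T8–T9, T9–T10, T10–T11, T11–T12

A tree decomposition must satisfy three properties: every vertex lies in some bag; for every edge, both endpoints lie together in some bag; and for every vertex, the bags containing it form a connected subtree. Here bags containing vertex 9 are not connected in the tree, so the decomposition is invalid.

No — bags containing vertex 9 are not connected in the tree.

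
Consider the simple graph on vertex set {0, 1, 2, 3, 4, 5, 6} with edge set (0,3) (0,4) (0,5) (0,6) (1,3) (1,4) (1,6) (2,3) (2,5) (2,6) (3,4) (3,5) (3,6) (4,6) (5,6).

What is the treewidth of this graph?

A width-3 tree decomposition is:
Bags: B1 = {0, 3, 4, 6}  B2 = {1, 3, 4, 6}  B3 = {0, 3, 5, 6}  B4 = {2, 3, 5, 6}
Tree: B1–B2, B1–B3, B3–B4
Each bag holds 4 vertices, so the decomposition has width 3, which upper-bounds the treewidth. On the other hand G contains the 4-clique {0, 3, 4, 6}. A clique must lie in a single bag of any decomposition, so no decomposition can have width below 3. Hence tw(G) = 3 exactly.

3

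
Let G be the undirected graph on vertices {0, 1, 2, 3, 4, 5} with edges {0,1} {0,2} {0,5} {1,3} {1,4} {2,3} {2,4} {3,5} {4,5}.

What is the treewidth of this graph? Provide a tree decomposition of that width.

Treewidth 3.
One optimal decomposition is:
Bags: B1 = {0, 1, 2, 5}  B2 = {1, 2, 4, 5}  B3 = {1, 2, 3, 5}
Tree: B1–B2, B2–B3

Each bag holds 4 vertices, so the decomposition has width 3, which upper-bounds the treewidth. For the lower bound: the 4 vertex sets {0,1}, {2,4}, {5}, {3} are disjoint, each induces a connected subgraph, and every pair is joined by at least one edge of G. Contracting each set to a single vertex therefore yields K_{4} as a minor, and since treewidth is minor-monotone, tw(G) ≥ tw(K_{4}) = 3. Combining the bounds, tw(G) = 3.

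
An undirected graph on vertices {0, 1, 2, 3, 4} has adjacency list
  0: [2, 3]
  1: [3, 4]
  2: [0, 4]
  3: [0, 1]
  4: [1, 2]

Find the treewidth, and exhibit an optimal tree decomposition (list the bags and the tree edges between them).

Every bag has size at most 3, so the width is 3 − 1 = 2 and tw(G) ≤ 2. The edges 2–0–3–1–4–2 form a cycle, so G is not a tree and its treewidth is at least 2. Hence tw(G) = 2 exactly.

Treewidth 2.
Bags: B1 = {0, 2, 3}  B2 = {1, 2, 3}  B3 = {1, 2, 4}
Tree: B1–B2, B2–B3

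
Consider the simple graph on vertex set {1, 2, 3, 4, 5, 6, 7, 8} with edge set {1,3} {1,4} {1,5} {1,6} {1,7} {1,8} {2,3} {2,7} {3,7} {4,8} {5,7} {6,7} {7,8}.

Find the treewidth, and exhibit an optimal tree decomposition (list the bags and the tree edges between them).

The largest bag has 3 vertices, giving width 2; this decomposition certifies tw(G) ≤ 2. Conversely, {1, 4, 8} is a clique of size 3, and the vertices of any clique must share a bag in every tree decomposition; so some bag has ≥ 3 vertices and tw(G) ≥ 2. Combining the bounds, tw(G) = 2.

Treewidth 2.
Bags: B1 = {1, 7, 8}  B2 = {1, 4, 8}  B3 = {1, 3, 7}  B4 = {1, 5, 7}  B5 = {1, 6, 7}  B6 = {2, 3, 7}
Tree: B1–B2, B1–B3, B1–B4, B4–B5, B3–B6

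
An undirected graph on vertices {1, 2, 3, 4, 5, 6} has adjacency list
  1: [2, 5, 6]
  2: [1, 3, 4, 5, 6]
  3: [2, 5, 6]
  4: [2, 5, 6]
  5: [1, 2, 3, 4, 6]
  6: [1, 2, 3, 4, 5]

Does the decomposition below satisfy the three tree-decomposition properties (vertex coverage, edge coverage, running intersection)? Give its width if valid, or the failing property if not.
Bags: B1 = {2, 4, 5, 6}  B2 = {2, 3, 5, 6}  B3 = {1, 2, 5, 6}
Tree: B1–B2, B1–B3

Yes; width 3.

Vertex coverage: the bags together contain {1, 2, 3, 4, 5, 6}, the full vertex set. Edge coverage: each edge of G has both endpoints in at least one bag. Running intersection: for every vertex, the bags containing it form a connected subtree. All three properties hold, so this is a valid tree decomposition of width max|bag| − 1 = 3, and hence tw(G) ≤ 3.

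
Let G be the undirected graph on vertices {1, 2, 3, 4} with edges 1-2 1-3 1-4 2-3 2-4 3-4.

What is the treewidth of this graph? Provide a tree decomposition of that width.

Treewidth 3.
One such decomposition:
Bags: B1 = {1, 2, 3, 4}
Tree: (single bag)

With just one bag of size 4, the width is 4 − 1 = 3, so tw(G) ≤ 3. On the other hand G contains the 4-clique {1, 2, 3, 4}. A clique must lie in a single bag of any decomposition, so no decomposition can have width below 3. The upper and lower bounds meet at 3, so that is the treewidth.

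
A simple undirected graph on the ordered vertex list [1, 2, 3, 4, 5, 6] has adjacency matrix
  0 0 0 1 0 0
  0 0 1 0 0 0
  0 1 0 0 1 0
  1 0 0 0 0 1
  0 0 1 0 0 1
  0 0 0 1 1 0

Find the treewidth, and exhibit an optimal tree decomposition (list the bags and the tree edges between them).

Treewidth 1.
One optimal decomposition is:
Bags: B1 = {1, 4}  B2 = {4, 6}  B3 = {5, 6}  B4 = {3, 5}  B5 = {2, 3}
Tree: B1–B2, B2–B3, B3–B4, B4–B5

Each bag holds 2 vertices, so the decomposition has width 1, which upper-bounds the treewidth. G has an edge, so its treewidth is at least 1. Therefore the treewidth is 1.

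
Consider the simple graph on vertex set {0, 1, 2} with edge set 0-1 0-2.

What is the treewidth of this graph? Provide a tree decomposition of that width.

Treewidth 1.
One such decomposition:
Bags: B1 = {0, 2}  B2 = {0, 1}
Tree: B1–B2

Each bag holds 2 vertices, so the decomposition has width 1, which upper-bounds the treewidth. G has an edge, so its treewidth is at least 1. Therefore the treewidth is 1.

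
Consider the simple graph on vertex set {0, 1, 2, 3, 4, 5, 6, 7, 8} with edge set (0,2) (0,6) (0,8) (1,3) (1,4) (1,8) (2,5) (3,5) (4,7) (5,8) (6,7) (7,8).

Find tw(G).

3

A width-3 tree decomposition is:
Bags: B1 = {0, 2, 5, 6}  B2 = {0, 5, 6, 8}  B3 = {5, 6, 7, 8}  B4 = {3, 5, 7, 8}  B5 = {1, 3, 7, 8}  B6 = {1, 3, 4, 7}
Tree: B1–B2, B2–B3, B3–B4, B4–B5, B5–B6
The largest bag has 4 vertices, giving width 3; this decomposition certifies tw(G) ≤ 3. For the lower bound: the 4 vertex sets {0,2,6}, {5}, {8}, {1,3,4,7} are disjoint, each induces a connected subgraph, and every pair is joined by at least one edge of G. Contracting each set to a single vertex therefore yields K_{4} as a minor, and since treewidth is minor-monotone, tw(G) ≥ tw(K_{4}) = 3. Combining the bounds, tw(G) = 3.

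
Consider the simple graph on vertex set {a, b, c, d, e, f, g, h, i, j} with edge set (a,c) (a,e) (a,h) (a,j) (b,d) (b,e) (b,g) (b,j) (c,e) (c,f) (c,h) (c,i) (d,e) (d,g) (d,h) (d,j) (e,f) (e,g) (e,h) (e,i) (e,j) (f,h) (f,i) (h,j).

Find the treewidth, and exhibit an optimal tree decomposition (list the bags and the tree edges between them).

Every bag has size at most 4, so the width is 4 − 1 = 3 and tw(G) ≤ 3. On the other hand G contains the 4-clique {b, d, e, g}. A clique must lie in a single bag of any decomposition, so no decomposition can have width below 3. Hence tw(G) = 3 exactly.

Treewidth 3.
One such decomposition:
Bags: B1 = {a, c, e, h}  B2 = {a, e, h, j}  B3 = {c, e, f, h}  B4 = {c, e, f, i}  B5 = {d, e, h, j}  B6 = {b, d, e, j}  B7 = {b, d, e, g}
Tree: B1–B2, B1–B3, B3–B4, B2–B5, B5–B6, B6–B7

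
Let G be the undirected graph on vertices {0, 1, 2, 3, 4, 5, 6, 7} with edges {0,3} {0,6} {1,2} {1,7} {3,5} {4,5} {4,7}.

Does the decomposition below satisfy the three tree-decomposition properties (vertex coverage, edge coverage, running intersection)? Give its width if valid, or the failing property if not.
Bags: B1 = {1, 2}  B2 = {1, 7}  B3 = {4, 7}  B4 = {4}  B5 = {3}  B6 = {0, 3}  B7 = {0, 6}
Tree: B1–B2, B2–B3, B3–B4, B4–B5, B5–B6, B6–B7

No — vertex 5 appears in no bag.

A tree decomposition must satisfy three properties: every vertex lies in some bag; for every edge, both endpoints lie together in some bag; and for every vertex, the bags containing it form a connected subtree. Here vertex 5 appears in no bag, so the decomposition is invalid.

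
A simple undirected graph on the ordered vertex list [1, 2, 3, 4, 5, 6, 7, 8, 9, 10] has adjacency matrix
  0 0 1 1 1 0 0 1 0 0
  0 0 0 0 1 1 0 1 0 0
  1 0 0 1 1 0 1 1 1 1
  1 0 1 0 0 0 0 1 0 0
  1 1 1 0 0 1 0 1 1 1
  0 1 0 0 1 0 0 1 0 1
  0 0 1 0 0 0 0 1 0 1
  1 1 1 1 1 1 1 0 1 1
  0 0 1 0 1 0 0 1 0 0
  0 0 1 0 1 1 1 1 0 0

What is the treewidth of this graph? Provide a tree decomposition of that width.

Every bag has size at most 4, so the width is 4 − 1 = 3 and tw(G) ≤ 3. Conversely, {2, 5, 6, 8} is a clique of size 4, and the vertices of any clique must share a bag in every tree decomposition; so some bag has ≥ 4 vertices and tw(G) ≥ 3. The upper and lower bounds meet at 3, so that is the treewidth.

Treewidth 3.
One optimal decomposition is:
Bags: B1 = {5, 6, 8, 10}  B2 = {2, 5, 6, 8}  B3 = {3, 5, 8, 10}  B4 = {1, 3, 5, 8}  B5 = {1, 3, 4, 8}  B6 = {3, 5, 8, 9}  B7 = {3, 7, 8, 10}
Tree: B1–B2, B1–B3, B3–B4, B4–B5, B3–B6, B3–B7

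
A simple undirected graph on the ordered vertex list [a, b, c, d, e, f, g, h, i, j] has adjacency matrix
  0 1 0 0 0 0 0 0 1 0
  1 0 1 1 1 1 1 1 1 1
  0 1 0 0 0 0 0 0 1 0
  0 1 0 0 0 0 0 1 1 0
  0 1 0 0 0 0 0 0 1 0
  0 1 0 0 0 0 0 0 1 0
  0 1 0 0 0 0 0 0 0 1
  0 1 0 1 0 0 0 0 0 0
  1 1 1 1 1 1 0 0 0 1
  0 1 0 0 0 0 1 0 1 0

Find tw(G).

A width-2 tree decomposition is:
Bags: B1 = {b, f, i}  B2 = {b, e, i}  B3 = {b, i, j}  B4 = {a, b, i}  B5 = {b, c, i}  B6 = {b, d, i}  B7 = {b, g, j}  B8 = {b, d, h}
Tree: B1–B2, B2–B3, B3–B4, B3–B5, B5–B6, B3–B7, B6–B8
The largest bag has 3 vertices, giving width 2; this decomposition certifies tw(G) ≤ 2. For the lower bound, the 3 vertices {b, g, j} are pairwise adjacent, and any tree decomposition puts a clique entirely inside one bag — forcing width ≥ 2. The upper and lower bounds meet at 2, so that is the treewidth.

2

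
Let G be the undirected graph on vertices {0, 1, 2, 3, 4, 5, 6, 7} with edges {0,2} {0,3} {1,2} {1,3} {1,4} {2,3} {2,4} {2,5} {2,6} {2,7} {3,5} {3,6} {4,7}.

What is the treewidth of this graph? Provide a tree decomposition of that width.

Every bag has size at most 3, so the width is 3 − 1 = 2 and tw(G) ≤ 2. Conversely, {0, 2, 3} is a clique of size 3, and the vertices of any clique must share a bag in every tree decomposition; so some bag has ≥ 3 vertices and tw(G) ≥ 2. Combining the bounds, tw(G) = 2.

Treewidth 2.
One such decomposition:
Bags: B1 = {1, 2, 3}  B2 = {2, 3, 6}  B3 = {1, 2, 4}  B4 = {2, 4, 7}  B5 = {0, 2, 3}  B6 = {2, 3, 5}
Tree: B1–B2, B1–B3, B3–B4, B1–B5, B1–B6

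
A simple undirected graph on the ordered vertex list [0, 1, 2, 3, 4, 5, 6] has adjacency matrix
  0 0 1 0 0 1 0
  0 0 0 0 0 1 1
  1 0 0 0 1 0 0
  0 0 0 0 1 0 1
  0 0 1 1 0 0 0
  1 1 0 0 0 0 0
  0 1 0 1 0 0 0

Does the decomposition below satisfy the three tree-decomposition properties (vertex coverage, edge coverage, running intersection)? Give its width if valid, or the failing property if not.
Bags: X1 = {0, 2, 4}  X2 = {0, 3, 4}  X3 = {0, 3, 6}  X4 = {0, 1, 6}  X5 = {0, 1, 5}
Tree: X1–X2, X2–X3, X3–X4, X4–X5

Every vertex of G appears in some bag (union = {0, 1, 2, 3, 4, 5, 6}); every edge is covered by a bag; and for each vertex v the set of bags containing v is connected in the bag tree. The decomposition is therefore valid. The largest bag has 3 vertices, so the width is 2.

Yes; width 2.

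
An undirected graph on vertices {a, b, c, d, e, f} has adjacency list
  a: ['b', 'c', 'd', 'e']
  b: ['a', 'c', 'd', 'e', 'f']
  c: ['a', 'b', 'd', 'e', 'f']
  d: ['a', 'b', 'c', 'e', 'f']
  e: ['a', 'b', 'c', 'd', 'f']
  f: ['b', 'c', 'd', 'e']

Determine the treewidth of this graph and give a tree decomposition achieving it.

Treewidth 4.
One such decomposition:
Bags: B1 = {a, b, c, d, e}  B2 = {b, c, d, e, f}
Tree: B1–B2

Each bag holds 5 vertices, so the decomposition has width 4, which upper-bounds the treewidth. Conversely, {b, c, d, e, f} is a clique of size 5, and the vertices of any clique must share a bag in every tree decomposition; so some bag has ≥ 5 vertices and tw(G) ≥ 4. The upper and lower bounds meet at 4, so that is the treewidth.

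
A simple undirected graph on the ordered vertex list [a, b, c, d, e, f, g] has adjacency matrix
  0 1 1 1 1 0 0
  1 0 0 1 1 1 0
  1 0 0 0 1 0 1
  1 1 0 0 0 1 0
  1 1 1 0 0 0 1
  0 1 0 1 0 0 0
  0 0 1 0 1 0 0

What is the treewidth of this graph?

2

A width-2 tree decomposition is:
Bags: B1 = {a, c, e}  B2 = {a, b, e}  B3 = {a, b, d}  B4 = {c, e, g}  B5 = {b, d, f}
Tree: B1–B2, B2–B3, B1–B4, B3–B5
The largest bag has 3 vertices, giving width 2; this decomposition certifies tw(G) ≤ 2. On the other hand G contains the 3-clique {c, e, g}. A clique must lie in a single bag of any decomposition, so no decomposition can have width below 2. Hence tw(G) = 2 exactly.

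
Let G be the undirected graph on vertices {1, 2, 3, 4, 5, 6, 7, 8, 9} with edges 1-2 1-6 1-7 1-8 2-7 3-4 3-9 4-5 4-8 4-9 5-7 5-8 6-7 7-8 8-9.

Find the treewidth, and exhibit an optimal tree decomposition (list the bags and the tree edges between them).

Every bag has size at most 3, so the width is 3 − 1 = 2 and tw(G) ≤ 2. For the lower bound, the 3 vertices {4, 8, 9} are pairwise adjacent, and any tree decomposition puts a clique entirely inside one bag — forcing width ≥ 2. The upper and lower bounds meet at 2, so that is the treewidth.

Treewidth 2.
One such decomposition:
Bags: B1 = {4, 5, 8}  B2 = {5, 7, 8}  B3 = {1, 7, 8}  B4 = {1, 6, 7}  B5 = {1, 2, 7}  B6 = {4, 8, 9}  B7 = {3, 4, 9}
Tree: B1–B2, B2–B3, B3–B4, B3–B5, B1–B6, B6–B7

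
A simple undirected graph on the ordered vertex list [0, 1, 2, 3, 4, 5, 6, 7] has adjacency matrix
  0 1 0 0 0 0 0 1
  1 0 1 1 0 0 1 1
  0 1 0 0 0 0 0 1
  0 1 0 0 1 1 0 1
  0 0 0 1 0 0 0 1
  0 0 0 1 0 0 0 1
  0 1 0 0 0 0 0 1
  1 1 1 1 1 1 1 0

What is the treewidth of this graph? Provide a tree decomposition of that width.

The largest bag has 3 vertices, giving width 2; this decomposition certifies tw(G) ≤ 2. On the other hand G contains the 3-clique {0, 1, 7}. A clique must lie in a single bag of any decomposition, so no decomposition can have width below 2. The upper and lower bounds meet at 2, so that is the treewidth.

Treewidth 2.
Bags: B1 = {1, 3, 7}  B2 = {0, 1, 7}  B3 = {1, 2, 7}  B4 = {1, 6, 7}  B5 = {3, 5, 7}  B6 = {3, 4, 7}
Tree: B1–B2, B1–B3, B2–B4, B1–B5, B1–B6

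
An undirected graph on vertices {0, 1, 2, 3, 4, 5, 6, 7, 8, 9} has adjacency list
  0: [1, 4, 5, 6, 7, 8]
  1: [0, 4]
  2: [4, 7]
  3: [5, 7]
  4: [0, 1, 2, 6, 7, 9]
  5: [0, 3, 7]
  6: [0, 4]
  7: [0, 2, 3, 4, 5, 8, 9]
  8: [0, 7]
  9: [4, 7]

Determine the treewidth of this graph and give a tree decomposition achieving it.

Treewidth 2.
Bags: B1 = {0, 1, 4}  B2 = {0, 4, 7}  B3 = {0, 5, 7}  B4 = {0, 4, 6}  B5 = {0, 7, 8}  B6 = {4, 7, 9}  B7 = {2, 4, 7}  B8 = {3, 5, 7}
Tree: B1–B2, B2–B3, B2–B4, B2–B5, B2–B6, B2–B7, B3–B8

Each bag holds 3 vertices, so the decomposition has width 2, which upper-bounds the treewidth. For the lower bound, the 3 vertices {0, 1, 4} are pairwise adjacent, and any tree decomposition puts a clique entirely inside one bag — forcing width ≥ 2. Hence tw(G) = 2 exactly.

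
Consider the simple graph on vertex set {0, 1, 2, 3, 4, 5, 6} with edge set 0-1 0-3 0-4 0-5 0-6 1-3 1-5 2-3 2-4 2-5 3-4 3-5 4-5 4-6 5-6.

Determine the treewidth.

3

A width-3 tree decomposition is:
Bags: B1 = {0, 1, 3, 5}  B2 = {0, 3, 4, 5}  B3 = {2, 3, 4, 5}  B4 = {0, 4, 5, 6}
Tree: B1–B2, B2–B3, B2–B4
The largest bag has 4 vertices, giving width 3; this decomposition certifies tw(G) ≤ 3. For the lower bound, the 4 vertices {0, 1, 3, 5} are pairwise adjacent, and any tree decomposition puts a clique entirely inside one bag — forcing width ≥ 3. Therefore the treewidth is 3.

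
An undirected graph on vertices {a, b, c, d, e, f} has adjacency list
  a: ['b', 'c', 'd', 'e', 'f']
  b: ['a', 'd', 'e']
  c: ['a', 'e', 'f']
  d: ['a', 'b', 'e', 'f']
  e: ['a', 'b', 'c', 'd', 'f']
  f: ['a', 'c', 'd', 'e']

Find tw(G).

3

A width-3 tree decomposition is:
Bags: B1 = {a, d, e, f}  B2 = {a, c, e, f}  B3 = {a, b, d, e}
Tree: B1–B2, B1–B3
Every bag has size at most 4, so the width is 4 − 1 = 3 and tw(G) ≤ 3. For the lower bound, the 4 vertices {a, d, e, f} are pairwise adjacent, and any tree decomposition puts a clique entirely inside one bag — forcing width ≥ 3. Therefore the treewidth is 3.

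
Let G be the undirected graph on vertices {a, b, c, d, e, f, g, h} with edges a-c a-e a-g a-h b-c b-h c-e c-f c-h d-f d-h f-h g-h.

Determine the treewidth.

A width-2 tree decomposition is:
Bags: B1 = {a, c, h}  B2 = {a, c, e}  B3 = {c, f, h}  B4 = {b, c, h}  B5 = {a, g, h}  B6 = {d, f, h}
Tree: B1–B2, B1–B3, B3–B4, B1–B5, B3–B6
The largest bag has 3 vertices, giving width 2; this decomposition certifies tw(G) ≤ 2. On the other hand G contains the 3-clique {a, c, e}. A clique must lie in a single bag of any decomposition, so no decomposition can have width below 2. The upper and lower bounds meet at 2, so that is the treewidth.

2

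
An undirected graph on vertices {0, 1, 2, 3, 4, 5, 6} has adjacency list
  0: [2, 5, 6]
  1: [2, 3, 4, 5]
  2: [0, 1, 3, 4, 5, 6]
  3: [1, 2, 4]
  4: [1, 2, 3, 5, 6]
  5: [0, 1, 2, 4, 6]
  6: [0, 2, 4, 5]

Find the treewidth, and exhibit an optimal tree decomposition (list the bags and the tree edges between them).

Each bag holds 4 vertices, so the decomposition has width 3, which upper-bounds the treewidth. For the lower bound, the 4 vertices {0, 2, 5, 6} are pairwise adjacent, and any tree decomposition puts a clique entirely inside one bag — forcing width ≥ 3. Combining the bounds, tw(G) = 3.

Treewidth 3.
One optimal decomposition is:
Bags: B1 = {2, 4, 5, 6}  B2 = {0, 2, 5, 6}  B3 = {1, 2, 4, 5}  B4 = {1, 2, 3, 4}
Tree: B1–B2, B1–B3, B3–B4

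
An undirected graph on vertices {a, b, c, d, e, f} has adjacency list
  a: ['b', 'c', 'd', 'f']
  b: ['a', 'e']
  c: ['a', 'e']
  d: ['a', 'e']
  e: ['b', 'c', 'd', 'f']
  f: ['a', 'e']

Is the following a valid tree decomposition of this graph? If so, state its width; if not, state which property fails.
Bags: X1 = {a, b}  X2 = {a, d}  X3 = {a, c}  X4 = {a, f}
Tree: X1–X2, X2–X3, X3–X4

No — vertex e appears in no bag.

A tree decomposition must satisfy three properties: every vertex lies in some bag; for every edge, both endpoints lie together in some bag; and for every vertex, the bags containing it form a connected subtree. Here vertex e appears in no bag, so the decomposition is invalid.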